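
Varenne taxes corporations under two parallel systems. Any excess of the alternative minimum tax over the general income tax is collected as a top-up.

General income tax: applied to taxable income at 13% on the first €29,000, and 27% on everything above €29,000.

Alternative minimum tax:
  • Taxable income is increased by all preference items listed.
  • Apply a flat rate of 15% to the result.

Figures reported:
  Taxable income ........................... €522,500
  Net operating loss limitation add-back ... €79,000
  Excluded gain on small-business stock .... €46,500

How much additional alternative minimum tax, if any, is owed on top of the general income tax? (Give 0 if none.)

Alternative minimum tax:
  Adjusted income: €522,500 + €79,000 + €46,500 = €648,000
  €648,000 × 15% = €97,200

General income tax:
  €29,000 × 13% = €3,770
  €493,500 × 27% = €133,245
  → €137,015

€97,200 ≤ €137,015, so no add-on is due.

€0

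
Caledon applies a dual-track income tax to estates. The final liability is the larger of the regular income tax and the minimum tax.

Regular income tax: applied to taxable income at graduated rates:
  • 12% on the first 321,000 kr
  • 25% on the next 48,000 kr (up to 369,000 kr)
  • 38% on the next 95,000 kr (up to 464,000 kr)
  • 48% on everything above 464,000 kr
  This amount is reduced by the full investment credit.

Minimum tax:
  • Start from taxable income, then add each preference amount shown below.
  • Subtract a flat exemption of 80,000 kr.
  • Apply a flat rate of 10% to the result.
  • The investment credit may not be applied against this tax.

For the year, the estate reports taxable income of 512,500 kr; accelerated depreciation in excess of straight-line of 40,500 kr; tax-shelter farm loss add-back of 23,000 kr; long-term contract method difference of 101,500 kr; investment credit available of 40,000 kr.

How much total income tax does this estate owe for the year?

69,900 kr

Regular income tax:
  321,000 kr × 12% = 38,520 kr
  48,000 kr × 25% = 12,000 kr
  95,000 kr × 38% = 36,100 kr
  48,500 kr × 48% = 23,280 kr
  → 109,900 kr
  Less investment credit 40,000 kr → 69,900 kr

Minimum tax:
  Adjusted income: 512,500 kr + 40,500 kr + 23,000 kr + 101,500 kr = 677,500 kr
  Less exemption 80,000 kr → base 597,500 kr
  597,500 kr × 10% = 59,750 kr

69,900 kr > 59,750 kr, so the regular income tax governs.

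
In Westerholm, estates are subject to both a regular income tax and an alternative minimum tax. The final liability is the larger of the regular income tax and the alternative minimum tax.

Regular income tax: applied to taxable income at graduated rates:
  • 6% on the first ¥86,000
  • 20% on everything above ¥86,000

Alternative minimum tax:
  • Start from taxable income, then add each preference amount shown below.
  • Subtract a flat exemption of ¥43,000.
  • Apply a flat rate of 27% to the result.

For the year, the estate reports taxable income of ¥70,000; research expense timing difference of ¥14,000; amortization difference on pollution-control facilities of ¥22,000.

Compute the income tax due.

Regular income tax:
  ¥70,000 × 6% = ¥4,200

Alternative minimum tax:
  Adjusted income: ¥70,000 + ¥14,000 + ¥22,000 = ¥106,000
  Less exemption ¥43,000 → base ¥63,000
  ¥63,000 × 27% = ¥17,010

¥17,010 > ¥4,200, so the alternative minimum tax is the binding amount.

¥17,010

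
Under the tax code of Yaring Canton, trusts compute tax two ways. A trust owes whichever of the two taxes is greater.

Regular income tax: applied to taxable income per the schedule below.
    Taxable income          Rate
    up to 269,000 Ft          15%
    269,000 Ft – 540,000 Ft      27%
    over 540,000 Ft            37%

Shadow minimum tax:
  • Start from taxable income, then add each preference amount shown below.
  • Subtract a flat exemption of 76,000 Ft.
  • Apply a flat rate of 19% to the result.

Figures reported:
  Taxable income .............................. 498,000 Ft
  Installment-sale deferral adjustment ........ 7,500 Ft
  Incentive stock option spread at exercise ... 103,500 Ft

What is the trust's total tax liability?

102,180 Ft

Regular income tax:
  269,000 Ft × 15% = 40,350 Ft
  229,000 Ft × 27% = 61,830 Ft
  → 102,180 Ft

Shadow minimum tax:
  Adjusted income: 498,000 Ft + 7,500 Ft + 103,500 Ft = 609,000 Ft
  Less exemption 76,000 Ft → base 533,000 Ft
  533,000 Ft × 19% = 101,270 Ft

102,180 Ft > 101,270 Ft, so the regular income tax governs.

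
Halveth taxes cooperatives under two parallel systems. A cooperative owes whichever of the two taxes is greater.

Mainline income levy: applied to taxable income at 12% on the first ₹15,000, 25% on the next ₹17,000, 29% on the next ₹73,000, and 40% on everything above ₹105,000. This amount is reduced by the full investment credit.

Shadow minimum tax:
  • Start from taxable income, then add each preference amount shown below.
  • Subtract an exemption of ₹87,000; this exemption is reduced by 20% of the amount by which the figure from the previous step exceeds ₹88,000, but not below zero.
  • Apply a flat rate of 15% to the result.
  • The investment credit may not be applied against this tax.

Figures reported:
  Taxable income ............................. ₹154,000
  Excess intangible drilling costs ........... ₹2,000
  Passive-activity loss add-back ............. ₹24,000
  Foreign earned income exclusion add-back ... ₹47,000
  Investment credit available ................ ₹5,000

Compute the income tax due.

₹41,820

Shadow minimum tax:
  Adjusted income: ₹154,000 + ₹2,000 + ₹24,000 + ₹47,000 = ₹227,000
  Exemption: ₹87,000 − 20% × (₹227,000 − ₹88,000) = ₹87,000 − ₹27,800 = ₹59,200
  Base: ₹227,000 − ₹59,200 = ₹167,800
  ₹167,800 × 15% = ₹25,170

Mainline income levy:
  ₹15,000 × 12% = ₹1,800
  ₹17,000 × 25% = ₹4,250
  ₹73,000 × 29% = ₹21,170
  ₹49,000 × 40% = ₹19,600
  → ₹46,820
  Less investment credit ₹5,000 → ₹41,820

₹41,820 > ₹25,170, so the mainline income levy governs.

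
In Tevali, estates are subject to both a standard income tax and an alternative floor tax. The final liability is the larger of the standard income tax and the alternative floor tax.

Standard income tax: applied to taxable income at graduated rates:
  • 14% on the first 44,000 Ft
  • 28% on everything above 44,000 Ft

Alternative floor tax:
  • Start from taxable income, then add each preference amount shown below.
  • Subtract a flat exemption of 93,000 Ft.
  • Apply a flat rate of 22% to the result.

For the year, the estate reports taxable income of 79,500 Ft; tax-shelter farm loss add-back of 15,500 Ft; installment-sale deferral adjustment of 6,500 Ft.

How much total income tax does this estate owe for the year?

16,100 Ft

Standard income tax:
  44,000 Ft × 14% = 6,160 Ft
  35,500 Ft × 28% = 9,940 Ft
  → 16,100 Ft

Alternative floor tax:
  Adjusted income: 79,500 Ft + 15,500 Ft + 6,500 Ft = 101,500 Ft
  Less exemption 93,000 Ft → base 8,500 Ft
  8,500 Ft × 22% = 1,870 Ft

16,100 Ft > 1,870 Ft, so the standard income tax governs.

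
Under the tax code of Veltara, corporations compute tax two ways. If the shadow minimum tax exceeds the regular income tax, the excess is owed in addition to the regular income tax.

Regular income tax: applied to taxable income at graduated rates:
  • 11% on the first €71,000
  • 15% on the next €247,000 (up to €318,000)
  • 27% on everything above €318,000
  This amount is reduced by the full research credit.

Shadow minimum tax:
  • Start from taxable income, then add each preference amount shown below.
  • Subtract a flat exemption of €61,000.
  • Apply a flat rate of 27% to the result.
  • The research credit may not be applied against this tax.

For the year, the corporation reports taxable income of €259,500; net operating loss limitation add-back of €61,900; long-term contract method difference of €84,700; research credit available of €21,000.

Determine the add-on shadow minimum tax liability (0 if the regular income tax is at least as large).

€78,092

Shadow minimum tax:
  Adjusted income: €259,500 + €61,900 + €84,700 = €406,100
  Less exemption €61,000 → base €345,100
  €345,100 × 27% = €93,177

Regular income tax:
  €71,000 × 11% = €7,810
  €188,500 × 15% = €28,275
  → €36,085
  Less research credit €21,000 → €15,085

Excess of shadow minimum tax over regular income tax: €93,177 − €15,085 = €78,092.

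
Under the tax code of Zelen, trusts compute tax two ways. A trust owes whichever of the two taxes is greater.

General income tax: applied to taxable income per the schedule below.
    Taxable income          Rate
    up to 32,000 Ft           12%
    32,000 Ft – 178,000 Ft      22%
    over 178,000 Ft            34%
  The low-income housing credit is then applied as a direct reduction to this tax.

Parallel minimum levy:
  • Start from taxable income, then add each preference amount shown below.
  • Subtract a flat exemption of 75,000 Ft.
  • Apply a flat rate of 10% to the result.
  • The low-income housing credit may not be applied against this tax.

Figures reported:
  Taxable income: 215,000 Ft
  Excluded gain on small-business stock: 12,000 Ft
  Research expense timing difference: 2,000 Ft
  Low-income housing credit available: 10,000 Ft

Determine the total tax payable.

38,540 Ft

General income tax:
  32,000 Ft × 12% = 3,840 Ft
  146,000 Ft × 22% = 32,120 Ft
  37,000 Ft × 34% = 12,580 Ft
  → 48,540 Ft
  Less low-income housing credit 10,000 Ft → 38,540 Ft

Parallel minimum levy:
  Adjusted income: 215,000 Ft + 12,000 Ft + 2,000 Ft = 229,000 Ft
  Less exemption 75,000 Ft → base 154,000 Ft
  154,000 Ft × 10% = 15,400 Ft

38,540 Ft > 15,400 Ft, so the general income tax governs.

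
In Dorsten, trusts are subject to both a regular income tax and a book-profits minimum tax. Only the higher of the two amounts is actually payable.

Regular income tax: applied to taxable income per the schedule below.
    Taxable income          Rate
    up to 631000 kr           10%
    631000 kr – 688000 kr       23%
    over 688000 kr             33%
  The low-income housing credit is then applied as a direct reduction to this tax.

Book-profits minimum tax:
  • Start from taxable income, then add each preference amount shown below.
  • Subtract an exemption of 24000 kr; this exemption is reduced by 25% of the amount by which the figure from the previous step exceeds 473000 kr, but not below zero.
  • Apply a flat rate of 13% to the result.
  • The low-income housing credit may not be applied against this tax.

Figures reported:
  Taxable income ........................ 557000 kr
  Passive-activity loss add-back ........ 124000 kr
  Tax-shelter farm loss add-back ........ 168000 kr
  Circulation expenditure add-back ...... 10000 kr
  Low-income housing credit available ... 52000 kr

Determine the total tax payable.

Regular income tax:
  557000 kr × 10% = 55700 kr
  Less low-income housing credit 52000 kr → 3700 kr

Book-profits minimum tax:
  Adjusted income: 557000 kr + 124000 kr + 168000 kr + 10000 kr = 859000 kr
  Exemption: 25% × (859000 kr − 473000 kr) = 96500 kr ≥ 24000 kr, so the exemption is fully phased out
  Base: 859000 kr − 0 kr = 859000 kr
  859000 kr × 13% = 111670 kr

111670 kr > 3700 kr, so the book-profits minimum tax is the binding amount.

111670 kr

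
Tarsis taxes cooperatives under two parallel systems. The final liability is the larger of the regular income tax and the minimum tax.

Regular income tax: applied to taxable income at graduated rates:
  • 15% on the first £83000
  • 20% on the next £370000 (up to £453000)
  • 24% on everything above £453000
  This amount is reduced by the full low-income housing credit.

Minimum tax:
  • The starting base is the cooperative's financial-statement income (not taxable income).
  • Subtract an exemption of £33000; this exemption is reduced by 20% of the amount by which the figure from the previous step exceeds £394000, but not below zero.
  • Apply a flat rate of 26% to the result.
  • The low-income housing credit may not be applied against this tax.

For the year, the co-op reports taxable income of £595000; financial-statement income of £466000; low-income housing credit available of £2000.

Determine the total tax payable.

£118530

Minimum tax:
  Base (financial-statement income): £466000
  Exemption: £33000 − 20% × (£466000 − £394000) = £33000 − £14400 = £18600
  Base: £466000 − £18600 = £447400
  £447400 × 26% = £116324

Regular income tax:
  £83000 × 15% = £12450
  £370000 × 20% = £74000
  £142000 × 24% = £34080
  → £120530
  Less low-income housing credit £2000 → £118530

£118530 > £116324, so the regular income tax governs.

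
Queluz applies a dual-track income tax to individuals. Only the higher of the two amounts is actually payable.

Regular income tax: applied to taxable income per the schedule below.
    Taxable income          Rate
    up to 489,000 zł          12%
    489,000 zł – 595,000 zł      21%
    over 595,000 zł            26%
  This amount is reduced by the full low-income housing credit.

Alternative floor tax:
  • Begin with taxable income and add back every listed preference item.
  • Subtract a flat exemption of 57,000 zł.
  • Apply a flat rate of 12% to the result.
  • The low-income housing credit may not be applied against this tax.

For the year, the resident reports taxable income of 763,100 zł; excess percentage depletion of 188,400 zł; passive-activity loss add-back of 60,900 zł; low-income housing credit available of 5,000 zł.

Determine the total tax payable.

119,646 zł

Regular income tax:
  489,000 zł × 12% = 58,680 zł
  106,000 zł × 21% = 22,260 zł
  168,100 zł × 26% = 43,706 zł
  → 124,646 zł
  Less low-income housing credit 5,000 zł → 119,646 zł

Alternative floor tax:
  Adjusted income: 763,100 zł + 188,400 zł + 60,900 zł = 1,012,400 zł
  Less exemption 57,000 zł → base 955,400 zł
  955,400 zł × 12% = 114,648 zł

119,646 zł > 114,648 zł, so the regular income tax governs.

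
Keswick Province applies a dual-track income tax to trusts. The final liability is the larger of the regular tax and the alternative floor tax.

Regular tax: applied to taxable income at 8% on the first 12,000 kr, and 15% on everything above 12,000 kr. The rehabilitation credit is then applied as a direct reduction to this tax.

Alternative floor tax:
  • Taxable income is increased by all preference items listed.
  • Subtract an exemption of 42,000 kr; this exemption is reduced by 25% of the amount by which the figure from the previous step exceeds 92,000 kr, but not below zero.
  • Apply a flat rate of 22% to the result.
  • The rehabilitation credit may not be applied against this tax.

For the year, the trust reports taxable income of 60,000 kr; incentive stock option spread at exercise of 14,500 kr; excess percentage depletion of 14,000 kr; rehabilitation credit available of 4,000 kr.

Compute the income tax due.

Regular tax:
  12,000 kr × 8% = 960 kr
  48,000 kr × 15% = 7,200 kr
  → 8,160 kr
  Less rehabilitation credit 4,000 kr → 4,160 kr

Alternative floor tax:
  Adjusted income: 60,000 kr + 14,500 kr + 14,000 kr = 88,500 kr
  Exemption: 88,500 kr ≤ 92,000 kr, so full 42,000 kr applies
  Base: 88,500 kr − 42,000 kr = 46,500 kr
  46,500 kr × 22% = 10,230 kr

10,230 kr > 4,160 kr, so the alternative floor tax is the binding amount.

10,230 kr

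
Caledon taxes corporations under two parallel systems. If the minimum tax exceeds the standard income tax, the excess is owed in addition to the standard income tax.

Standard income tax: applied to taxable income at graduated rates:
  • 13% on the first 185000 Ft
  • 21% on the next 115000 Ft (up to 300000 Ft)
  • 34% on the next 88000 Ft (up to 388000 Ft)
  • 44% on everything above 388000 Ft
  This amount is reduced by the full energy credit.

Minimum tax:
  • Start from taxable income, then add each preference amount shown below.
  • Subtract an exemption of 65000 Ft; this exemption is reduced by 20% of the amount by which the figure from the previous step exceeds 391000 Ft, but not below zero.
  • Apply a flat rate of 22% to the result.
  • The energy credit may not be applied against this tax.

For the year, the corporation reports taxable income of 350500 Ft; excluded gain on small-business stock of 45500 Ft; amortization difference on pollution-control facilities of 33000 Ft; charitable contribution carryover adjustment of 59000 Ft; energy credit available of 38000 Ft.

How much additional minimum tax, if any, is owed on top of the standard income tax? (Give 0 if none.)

69958 Ft

Minimum tax:
  Adjusted income: 350500 Ft + 45500 Ft + 33000 Ft + 59000 Ft = 488000 Ft
  Exemption: 65000 Ft − 20% × (488000 Ft − 391000 Ft) = 65000 Ft − 19400 Ft = 45600 Ft
  Base: 488000 Ft − 45600 Ft = 442400 Ft
  442400 Ft × 22% = 97328 Ft

Standard income tax:
  185000 Ft × 13% = 24050 Ft
  115000 Ft × 21% = 24150 Ft
  50500 Ft × 34% = 17170 Ft
  → 65370 Ft
  Less energy credit 38000 Ft → 27370 Ft

Excess of minimum tax over standard income tax: 97328 Ft − 27370 Ft = 69958 Ft.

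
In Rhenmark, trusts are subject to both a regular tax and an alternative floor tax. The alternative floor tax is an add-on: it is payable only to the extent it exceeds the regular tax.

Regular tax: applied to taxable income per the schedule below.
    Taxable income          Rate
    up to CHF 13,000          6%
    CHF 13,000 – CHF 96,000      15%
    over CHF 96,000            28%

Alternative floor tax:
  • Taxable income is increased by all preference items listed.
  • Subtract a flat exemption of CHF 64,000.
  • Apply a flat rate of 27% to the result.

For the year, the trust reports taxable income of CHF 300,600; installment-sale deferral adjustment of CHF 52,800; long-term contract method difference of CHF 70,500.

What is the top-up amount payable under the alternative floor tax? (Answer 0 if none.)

CHF 26,655

Regular tax:
  CHF 13,000 × 6% = CHF 780
  CHF 83,000 × 15% = CHF 12,450
  CHF 204,600 × 28% = CHF 57,288
  → CHF 70,518

Alternative floor tax:
  Adjusted income: CHF 300,600 + CHF 52,800 + CHF 70,500 = CHF 423,900
  Less exemption CHF 64,000 → base CHF 359,900
  CHF 359,900 × 27% = CHF 97,173

Excess of alternative floor tax over regular tax: CHF 97,173 − CHF 70,518 = CHF 26,655.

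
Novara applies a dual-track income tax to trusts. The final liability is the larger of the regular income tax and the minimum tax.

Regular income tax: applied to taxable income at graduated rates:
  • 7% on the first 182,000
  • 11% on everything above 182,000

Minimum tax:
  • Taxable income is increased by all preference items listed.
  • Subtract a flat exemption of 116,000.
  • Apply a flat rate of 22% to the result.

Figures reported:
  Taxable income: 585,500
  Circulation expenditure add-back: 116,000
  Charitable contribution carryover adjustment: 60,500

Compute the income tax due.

Regular income tax:
  182,000 × 7% = 12,740
  403,500 × 11% = 44,385
  → 57,125

Minimum tax:
  Adjusted income: 585,500 + 116,000 + 60,500 = 762,000
  Less exemption 116,000 → base 646,000
  646,000 × 22% = 142,120

142,120 > 57,125, so the minimum tax is the binding amount.

142,120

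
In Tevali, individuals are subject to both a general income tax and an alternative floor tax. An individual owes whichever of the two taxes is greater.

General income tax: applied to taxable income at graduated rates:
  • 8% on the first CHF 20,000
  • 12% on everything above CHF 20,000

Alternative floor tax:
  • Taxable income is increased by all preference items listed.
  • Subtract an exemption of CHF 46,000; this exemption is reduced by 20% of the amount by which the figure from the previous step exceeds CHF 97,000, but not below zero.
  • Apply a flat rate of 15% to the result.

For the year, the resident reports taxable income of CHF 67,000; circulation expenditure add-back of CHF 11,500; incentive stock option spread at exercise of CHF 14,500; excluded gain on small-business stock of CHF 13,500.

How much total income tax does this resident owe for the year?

General income tax:
  CHF 20,000 × 8% = CHF 1,600
  CHF 47,000 × 12% = CHF 5,640
  → CHF 7,240

Alternative floor tax:
  Adjusted income: CHF 67,000 + CHF 11,500 + CHF 14,500 + CHF 13,500 = CHF 106,500
  Exemption: CHF 46,000 − 20% × (CHF 106,500 − CHF 97,000) = CHF 46,000 − CHF 1,900 = CHF 44,100
  Base: CHF 106,500 − CHF 44,100 = CHF 62,400
  CHF 62,400 × 15% = CHF 9,360

CHF 9,360 > CHF 7,240, so the alternative floor tax is the binding amount.

CHF 9,360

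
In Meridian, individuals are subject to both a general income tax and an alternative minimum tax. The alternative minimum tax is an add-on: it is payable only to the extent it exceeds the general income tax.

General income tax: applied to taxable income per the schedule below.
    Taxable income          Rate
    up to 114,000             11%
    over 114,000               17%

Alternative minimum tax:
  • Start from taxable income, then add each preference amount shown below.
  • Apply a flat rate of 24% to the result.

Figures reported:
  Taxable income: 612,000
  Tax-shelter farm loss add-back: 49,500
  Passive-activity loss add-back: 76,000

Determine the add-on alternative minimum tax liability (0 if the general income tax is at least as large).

79,800

General income tax:
  114,000 × 11% = 12,540
  498,000 × 17% = 84,660
  → 97,200

Alternative minimum tax:
  Adjusted income: 612,000 + 49,500 + 76,000 = 737,500
  737,500 × 24% = 177,000

Excess of alternative minimum tax over general income tax: 177,000 − 97,200 = 79,800.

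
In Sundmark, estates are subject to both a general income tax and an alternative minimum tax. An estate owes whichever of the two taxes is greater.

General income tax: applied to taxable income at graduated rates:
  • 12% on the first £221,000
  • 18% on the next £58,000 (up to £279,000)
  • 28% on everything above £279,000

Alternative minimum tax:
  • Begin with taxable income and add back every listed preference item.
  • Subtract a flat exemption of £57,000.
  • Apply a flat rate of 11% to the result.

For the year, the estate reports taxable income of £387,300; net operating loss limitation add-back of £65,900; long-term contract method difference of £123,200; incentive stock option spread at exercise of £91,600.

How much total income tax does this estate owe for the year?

£67,284

General income tax:
  £221,000 × 12% = £26,520
  £58,000 × 18% = £10,440
  £108,300 × 28% = £30,324
  → £67,284

Alternative minimum tax:
  Adjusted income: £387,300 + £65,900 + £123,200 + £91,600 = £668,000
  Less exemption £57,000 → base £611,000
  £611,000 × 11% = £67,210

£67,284 > £67,210, so the general income tax governs.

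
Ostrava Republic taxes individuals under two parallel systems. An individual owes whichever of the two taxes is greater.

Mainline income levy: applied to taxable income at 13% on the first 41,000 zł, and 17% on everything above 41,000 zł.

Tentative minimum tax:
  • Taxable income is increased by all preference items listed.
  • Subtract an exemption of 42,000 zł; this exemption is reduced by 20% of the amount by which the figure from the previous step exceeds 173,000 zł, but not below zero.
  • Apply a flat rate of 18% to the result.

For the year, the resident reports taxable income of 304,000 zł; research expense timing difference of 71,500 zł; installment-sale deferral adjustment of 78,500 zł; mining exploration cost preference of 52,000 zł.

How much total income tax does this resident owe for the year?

Tentative minimum tax:
  Adjusted income: 304,000 zł + 71,500 zł + 78,500 zł + 52,000 zł = 506,000 zł
  Exemption: 20% × (506,000 zł − 173,000 zł) = 66,600 zł ≥ 42,000 zł, so the exemption is fully phased out
  Base: 506,000 zł − 0 zł = 506,000 zł
  506,000 zł × 18% = 91,080 zł

Mainline income levy:
  41,000 zł × 13% = 5,330 zł
  263,000 zł × 17% = 44,710 zł
  → 50,040 zł

91,080 zł > 50,040 zł, so the tentative minimum tax is the binding amount.

91,080 zł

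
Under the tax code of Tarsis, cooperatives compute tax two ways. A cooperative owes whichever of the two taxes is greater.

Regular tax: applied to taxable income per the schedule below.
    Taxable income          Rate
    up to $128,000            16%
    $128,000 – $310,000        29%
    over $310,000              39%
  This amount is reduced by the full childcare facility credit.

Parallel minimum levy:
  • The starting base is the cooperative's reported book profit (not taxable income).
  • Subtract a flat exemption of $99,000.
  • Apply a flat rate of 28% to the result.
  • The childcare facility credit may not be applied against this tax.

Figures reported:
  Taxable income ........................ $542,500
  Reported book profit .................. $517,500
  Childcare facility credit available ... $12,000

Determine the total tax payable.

Regular tax:
  $128,000 × 16% = $20,480
  $182,000 × 29% = $52,780
  $232,500 × 39% = $90,675
  → $163,935
  Less childcare facility credit $12,000 → $151,935

Parallel minimum levy:
  Base (reported book profit): $517,500
  Less exemption $99,000 → base $418,500
  $418,500 × 28% = $117,180

$151,935 > $117,180, so the regular tax governs.

$151,935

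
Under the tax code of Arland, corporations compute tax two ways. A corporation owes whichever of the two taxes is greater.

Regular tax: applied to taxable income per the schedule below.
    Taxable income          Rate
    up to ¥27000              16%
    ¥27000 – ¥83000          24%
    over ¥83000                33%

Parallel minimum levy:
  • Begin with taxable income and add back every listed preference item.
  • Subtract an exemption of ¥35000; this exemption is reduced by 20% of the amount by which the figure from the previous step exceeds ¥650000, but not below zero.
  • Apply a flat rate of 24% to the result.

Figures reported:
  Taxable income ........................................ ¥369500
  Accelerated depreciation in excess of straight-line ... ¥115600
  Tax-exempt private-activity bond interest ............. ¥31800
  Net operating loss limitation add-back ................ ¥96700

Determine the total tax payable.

Regular tax:
  ¥27000 × 16% = ¥4320
  ¥56000 × 24% = ¥13440
  ¥286500 × 33% = ¥94545
  → ¥112305

Parallel minimum levy:
  Adjusted income: ¥369500 + ¥115600 + ¥31800 + ¥96700 = ¥613600
  Exemption: ¥613600 ≤ ¥650000, so full ¥35000 applies
  Base: ¥613600 − ¥35000 = ¥578600
  ¥578600 × 24% = ¥138864

¥138864 > ¥112305, so the parallel minimum levy is the binding amount.

¥138864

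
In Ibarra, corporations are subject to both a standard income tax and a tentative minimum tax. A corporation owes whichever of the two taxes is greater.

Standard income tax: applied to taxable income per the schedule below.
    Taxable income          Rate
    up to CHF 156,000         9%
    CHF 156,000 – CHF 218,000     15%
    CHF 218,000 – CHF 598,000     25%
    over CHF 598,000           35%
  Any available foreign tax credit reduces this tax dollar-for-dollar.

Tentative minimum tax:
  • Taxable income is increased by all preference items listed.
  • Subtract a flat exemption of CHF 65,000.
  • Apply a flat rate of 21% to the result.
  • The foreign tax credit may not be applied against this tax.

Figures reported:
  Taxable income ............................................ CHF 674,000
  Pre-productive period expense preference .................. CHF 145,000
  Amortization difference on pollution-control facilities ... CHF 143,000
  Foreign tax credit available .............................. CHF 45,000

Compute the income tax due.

Tentative minimum tax:
  Adjusted income: CHF 674,000 + CHF 145,000 + CHF 143,000 = CHF 962,000
  Less exemption CHF 65,000 → base CHF 897,000
  CHF 897,000 × 21% = CHF 188,370

Standard income tax:
  CHF 156,000 × 9% = CHF 14,040
  CHF 62,000 × 15% = CHF 9,300
  CHF 380,000 × 25% = CHF 95,000
  CHF 76,000 × 35% = CHF 26,600
  → CHF 144,940
  Less foreign tax credit CHF 45,000 → CHF 99,940

CHF 188,370 > CHF 99,940, so the tentative minimum tax is the binding amount.

CHF 188,370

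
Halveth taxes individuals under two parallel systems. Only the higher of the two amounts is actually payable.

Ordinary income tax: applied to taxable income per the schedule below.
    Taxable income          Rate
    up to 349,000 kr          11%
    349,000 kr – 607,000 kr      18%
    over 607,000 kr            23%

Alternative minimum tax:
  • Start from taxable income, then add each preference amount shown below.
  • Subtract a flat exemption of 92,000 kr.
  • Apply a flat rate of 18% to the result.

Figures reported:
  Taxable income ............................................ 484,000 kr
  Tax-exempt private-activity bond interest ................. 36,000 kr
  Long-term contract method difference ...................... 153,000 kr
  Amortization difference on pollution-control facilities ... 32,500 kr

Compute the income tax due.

110,430 kr

Alternative minimum tax:
  Adjusted income: 484,000 kr + 36,000 kr + 153,000 kr + 32,500 kr = 705,500 kr
  Less exemption 92,000 kr → base 613,500 kr
  613,500 kr × 18% = 110,430 kr

Ordinary income tax:
  349,000 kr × 11% = 38,390 kr
  135,000 kr × 18% = 24,300 kr
  → 62,690 kr

110,430 kr > 62,690 kr, so the alternative minimum tax is the binding amount.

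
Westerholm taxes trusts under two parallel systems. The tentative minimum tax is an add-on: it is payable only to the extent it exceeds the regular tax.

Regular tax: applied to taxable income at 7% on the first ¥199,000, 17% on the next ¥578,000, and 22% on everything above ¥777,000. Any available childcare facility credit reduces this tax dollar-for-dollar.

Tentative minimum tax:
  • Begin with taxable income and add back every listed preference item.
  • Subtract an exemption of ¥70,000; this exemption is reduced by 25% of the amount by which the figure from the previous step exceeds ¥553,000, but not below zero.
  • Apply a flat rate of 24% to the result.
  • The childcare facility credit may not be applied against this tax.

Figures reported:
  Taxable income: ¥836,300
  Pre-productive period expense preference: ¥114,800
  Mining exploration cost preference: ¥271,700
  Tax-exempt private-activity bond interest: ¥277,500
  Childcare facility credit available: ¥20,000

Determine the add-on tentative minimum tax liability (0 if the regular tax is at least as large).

Tentative minimum tax:
  Adjusted income: ¥836,300 + ¥114,800 + ¥271,700 + ¥277,500 = ¥1,500,300
  Exemption: 25% × (¥1,500,300 − ¥553,000) = ¥236,825 ≥ ¥70,000, so the exemption is fully phased out
  Base: ¥1,500,300 − ¥0 = ¥1,500,300
  ¥1,500,300 × 24% = ¥360,072

Regular tax:
  ¥199,000 × 7% = ¥13,930
  ¥578,000 × 17% = ¥98,260
  ¥59,300 × 22% = ¥13,046
  → ¥125,236
  Less childcare facility credit ¥20,000 → ¥105,236

Excess of tentative minimum tax over regular tax: ¥360,072 − ¥105,236 = ¥254,836.

¥254,836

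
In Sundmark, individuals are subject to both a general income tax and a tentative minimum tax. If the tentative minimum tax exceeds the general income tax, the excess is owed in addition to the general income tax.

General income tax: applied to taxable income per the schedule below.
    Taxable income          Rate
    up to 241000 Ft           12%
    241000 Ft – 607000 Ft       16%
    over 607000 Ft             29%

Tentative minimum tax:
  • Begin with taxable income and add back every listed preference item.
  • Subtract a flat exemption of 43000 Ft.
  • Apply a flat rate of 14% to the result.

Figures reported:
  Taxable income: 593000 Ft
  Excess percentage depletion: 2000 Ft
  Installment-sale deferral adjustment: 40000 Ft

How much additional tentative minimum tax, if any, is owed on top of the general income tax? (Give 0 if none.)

Tentative minimum tax:
  Adjusted income: 593000 Ft + 2000 Ft + 40000 Ft = 635000 Ft
  Less exemption 43000 Ft → base 592000 Ft
  592000 Ft × 14% = 82880 Ft

General income tax:
  241000 Ft × 12% = 28920 Ft
  352000 Ft × 16% = 56320 Ft
  → 85240 Ft

82880 Ft ≤ 85240 Ft, so no add-on is due.

0 Ft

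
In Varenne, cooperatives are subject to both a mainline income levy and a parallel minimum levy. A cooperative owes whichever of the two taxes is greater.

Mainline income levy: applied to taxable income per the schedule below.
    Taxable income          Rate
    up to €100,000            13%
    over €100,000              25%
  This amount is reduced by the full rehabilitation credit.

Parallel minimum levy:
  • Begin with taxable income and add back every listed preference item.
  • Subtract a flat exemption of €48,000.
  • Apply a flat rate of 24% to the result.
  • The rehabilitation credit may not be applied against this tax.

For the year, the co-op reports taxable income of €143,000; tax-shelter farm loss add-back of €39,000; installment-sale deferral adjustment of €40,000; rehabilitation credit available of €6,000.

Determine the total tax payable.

€41,760

Parallel minimum levy:
  Adjusted income: €143,000 + €39,000 + €40,000 = €222,000
  Less exemption €48,000 → base €174,000
  €174,000 × 24% = €41,760

Mainline income levy:
  €100,000 × 13% = €13,000
  €43,000 × 25% = €10,750
  → €23,750
  Less rehabilitation credit €6,000 → €17,750

€41,760 > €17,750, so the parallel minimum levy is the binding amount.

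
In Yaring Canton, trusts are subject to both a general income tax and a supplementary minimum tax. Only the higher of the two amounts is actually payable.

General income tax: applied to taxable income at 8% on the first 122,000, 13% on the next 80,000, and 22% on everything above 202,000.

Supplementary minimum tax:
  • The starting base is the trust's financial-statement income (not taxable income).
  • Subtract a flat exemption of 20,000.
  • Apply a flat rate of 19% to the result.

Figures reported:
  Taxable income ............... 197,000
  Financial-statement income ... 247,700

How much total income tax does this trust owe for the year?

43,263

General income tax:
  122,000 × 8% = 9,760
  75,000 × 13% = 9,750
  → 19,510

Supplementary minimum tax:
  Base (financial-statement income): 247,700
  Less exemption 20,000 → base 227,700
  227,700 × 19% = 43,263

43,263 > 19,510, so the supplementary minimum tax is the binding amount.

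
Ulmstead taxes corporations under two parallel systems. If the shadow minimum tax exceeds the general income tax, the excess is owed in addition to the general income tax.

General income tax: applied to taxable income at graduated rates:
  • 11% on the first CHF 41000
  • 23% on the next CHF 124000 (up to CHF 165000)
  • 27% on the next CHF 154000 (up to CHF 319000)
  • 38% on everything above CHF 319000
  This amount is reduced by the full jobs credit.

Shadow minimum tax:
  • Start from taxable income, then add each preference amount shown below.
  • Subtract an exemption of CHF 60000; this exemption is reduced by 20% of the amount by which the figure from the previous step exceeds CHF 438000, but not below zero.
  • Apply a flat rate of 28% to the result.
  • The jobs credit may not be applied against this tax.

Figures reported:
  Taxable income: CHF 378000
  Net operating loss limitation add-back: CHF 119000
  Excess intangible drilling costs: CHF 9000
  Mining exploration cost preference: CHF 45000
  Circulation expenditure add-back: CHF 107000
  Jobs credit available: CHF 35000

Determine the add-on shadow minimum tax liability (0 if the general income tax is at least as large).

CHF 117730

Shadow minimum tax:
  Adjusted income: CHF 378000 + CHF 119000 + CHF 9000 + CHF 45000 + CHF 107000 = CHF 658000
  Exemption: CHF 60000 − 20% × (CHF 658000 − CHF 438000) = CHF 60000 − CHF 44000 = CHF 16000
  Base: CHF 658000 − CHF 16000 = CHF 642000
  CHF 642000 × 28% = CHF 179760

General income tax:
  CHF 41000 × 11% = CHF 4510
  CHF 124000 × 23% = CHF 28520
  CHF 154000 × 27% = CHF 41580
  CHF 59000 × 38% = CHF 22420
  → CHF 97030
  Less jobs credit CHF 35000 → CHF 62030

Excess of shadow minimum tax over general income tax: CHF 179760 − CHF 62030 = CHF 117730.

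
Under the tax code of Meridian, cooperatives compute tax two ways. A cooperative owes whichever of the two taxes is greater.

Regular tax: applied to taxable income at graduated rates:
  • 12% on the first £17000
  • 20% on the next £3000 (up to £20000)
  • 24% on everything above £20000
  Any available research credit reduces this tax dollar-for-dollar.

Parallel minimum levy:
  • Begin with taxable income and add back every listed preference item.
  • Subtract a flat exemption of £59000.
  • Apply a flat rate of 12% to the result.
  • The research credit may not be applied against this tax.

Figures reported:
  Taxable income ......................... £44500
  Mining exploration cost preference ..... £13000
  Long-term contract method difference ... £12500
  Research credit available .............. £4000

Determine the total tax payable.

Regular tax:
  £17000 × 12% = £2040
  £3000 × 20% = £600
  £24500 × 24% = £5880
  → £8520
  Less research credit £4000 → £4520

Parallel minimum levy:
  Adjusted income: £44500 + £13000 + £12500 = £70000
  Less exemption £59000 → base £11000
  £11000 × 12% = £1320

£4520 > £1320, so the regular tax governs.

£4520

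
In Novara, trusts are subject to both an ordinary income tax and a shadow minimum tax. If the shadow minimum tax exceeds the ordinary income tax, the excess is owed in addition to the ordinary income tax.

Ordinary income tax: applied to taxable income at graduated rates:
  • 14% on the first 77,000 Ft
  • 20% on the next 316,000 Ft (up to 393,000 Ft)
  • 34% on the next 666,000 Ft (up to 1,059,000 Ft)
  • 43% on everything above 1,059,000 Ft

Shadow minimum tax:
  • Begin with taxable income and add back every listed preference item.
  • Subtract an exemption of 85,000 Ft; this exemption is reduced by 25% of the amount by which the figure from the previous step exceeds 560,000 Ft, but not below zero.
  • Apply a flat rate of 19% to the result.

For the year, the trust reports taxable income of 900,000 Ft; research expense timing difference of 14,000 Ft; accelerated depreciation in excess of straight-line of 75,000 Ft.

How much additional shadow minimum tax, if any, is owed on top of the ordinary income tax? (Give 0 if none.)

0 Ft

Shadow minimum tax:
  Adjusted income: 900,000 Ft + 14,000 Ft + 75,000 Ft = 989,000 Ft
  Exemption: 25% × (989,000 Ft − 560,000 Ft) = 107,250 Ft ≥ 85,000 Ft, so the exemption is fully phased out
  Base: 989,000 Ft − 0 Ft = 989,000 Ft
  989,000 Ft × 19% = 187,910 Ft

Ordinary income tax:
  77,000 Ft × 14% = 10,780 Ft
  316,000 Ft × 20% = 63,200 Ft
  507,000 Ft × 34% = 172,380 Ft
  → 246,360 Ft

187,910 Ft ≤ 246,360 Ft, so no add-on is due.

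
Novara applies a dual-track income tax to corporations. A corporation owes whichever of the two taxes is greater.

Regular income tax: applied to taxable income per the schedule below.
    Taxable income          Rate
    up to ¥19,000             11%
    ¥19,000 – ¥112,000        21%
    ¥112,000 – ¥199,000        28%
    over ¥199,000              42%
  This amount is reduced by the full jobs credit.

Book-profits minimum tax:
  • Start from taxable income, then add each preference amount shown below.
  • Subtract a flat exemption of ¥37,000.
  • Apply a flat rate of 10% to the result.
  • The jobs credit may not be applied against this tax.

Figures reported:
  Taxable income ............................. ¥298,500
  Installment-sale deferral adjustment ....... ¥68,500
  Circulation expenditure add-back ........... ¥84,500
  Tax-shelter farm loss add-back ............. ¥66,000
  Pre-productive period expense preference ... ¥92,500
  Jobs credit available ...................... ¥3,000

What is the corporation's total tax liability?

Regular income tax:
  ¥19,000 × 11% = ¥2,090
  ¥93,000 × 21% = ¥19,530
  ¥87,000 × 28% = ¥24,360
  ¥99,500 × 42% = ¥41,790
  → ¥87,770
  Less jobs credit ¥3,000 → ¥84,770

Book-profits minimum tax:
  Adjusted income: ¥298,500 + ¥68,500 + ¥84,500 + ¥66,000 + ¥92,500 = ¥610,000
  Less exemption ¥37,000 → base ¥573,000
  ¥573,000 × 10% = ¥57,300

¥84,770 > ¥57,300, so the regular income tax governs.

¥84,770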